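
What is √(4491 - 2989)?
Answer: √1502 ≈ 38.756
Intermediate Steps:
√(4491 - 2989) = √1502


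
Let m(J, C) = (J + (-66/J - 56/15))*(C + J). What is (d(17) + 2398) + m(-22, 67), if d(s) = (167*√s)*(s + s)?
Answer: 1375 + 5678*√17 ≈ 24786.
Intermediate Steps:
d(s) = 334*s^(3/2) (d(s) = (167*√s)*(2*s) = 334*s^(3/2))
m(J, C) = (C + J)*(-56/15 + J - 66/J) (m(J, C) = (J + (-66/J - 56*1/15))*(C + J) = (J + (-66/J - 56/15))*(C + J) = (J + (-56/15 - 66/J))*(C + J) = (-56/15 + J - 66/J)*(C + J) = (C + J)*(-56/15 + J - 66/J))
(d(17) + 2398) + m(-22, 67) = (334*17^(3/2) + 2398) + (-66 + (-22)² - 56/15*67 - 56/15*(-22) + 67*(-22) - 66*67/(-22)) = (334*(17*√17) + 2398) + (-66 + 484 - 3752/15 + 1232/15 - 1474 - 66*67*(-1/22)) = (5678*√17 + 2398) + (-66 + 484 - 3752/15 + 1232/15 - 1474 + 201) = (2398 + 5678*√17) - 1023 = 1375 + 5678*√17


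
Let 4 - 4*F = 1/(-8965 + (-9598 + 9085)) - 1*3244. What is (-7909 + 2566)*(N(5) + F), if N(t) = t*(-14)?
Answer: -150302356815/37912 ≈ -3.9645e+6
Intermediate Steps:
N(t) = -14*t
F = 30784545/37912 (F = 1 - (1/(-8965 + (-9598 + 9085)) - 1*3244)/4 = 1 - (1/(-8965 - 513) - 3244)/4 = 1 - (1/(-9478) - 3244)/4 = 1 - (-1/9478 - 3244)/4 = 1 - ¼*(-30746633/9478) = 1 + 30746633/37912 = 30784545/37912 ≈ 812.00)
(-7909 + 2566)*(N(5) + F) = (-7909 + 2566)*(-14*5 + 30784545/37912) = -5343*(-70 + 30784545/37912) = -5343*28130705/37912 = -150302356815/37912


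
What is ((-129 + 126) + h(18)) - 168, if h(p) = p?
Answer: -153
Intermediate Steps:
((-129 + 126) + h(18)) - 168 = ((-129 + 126) + 18) - 168 = (-3 + 18) - 168 = 15 - 168 = -153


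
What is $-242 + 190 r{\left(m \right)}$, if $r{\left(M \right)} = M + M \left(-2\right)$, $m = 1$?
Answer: $-432$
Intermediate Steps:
$r{\left(M \right)} = - M$ ($r{\left(M \right)} = M - 2 M = - M$)
$-242 + 190 r{\left(m \right)} = -242 + 190 \left(\left(-1\right) 1\right) = -242 + 190 \left(-1\right) = -242 - 190 = -432$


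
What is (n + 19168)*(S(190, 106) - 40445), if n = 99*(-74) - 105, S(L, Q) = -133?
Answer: -476263986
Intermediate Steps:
n = -7431 (n = -7326 - 105 = -7431)
(n + 19168)*(S(190, 106) - 40445) = (-7431 + 19168)*(-133 - 40445) = 11737*(-40578) = -476263986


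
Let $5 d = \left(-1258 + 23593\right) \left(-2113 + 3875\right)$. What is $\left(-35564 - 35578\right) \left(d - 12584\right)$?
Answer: $-559053044340$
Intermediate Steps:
$d = 7870854$ ($d = \frac{\left(-1258 + 23593\right) \left(-2113 + 3875\right)}{5} = \frac{22335 \cdot 1762}{5} = \frac{1}{5} \cdot 39354270 = 7870854$)
$\left(-35564 - 35578\right) \left(d - 12584\right) = \left(-35564 - 35578\right) \left(7870854 - 12584\right) = \left(-71142\right) 7858270 = -559053044340$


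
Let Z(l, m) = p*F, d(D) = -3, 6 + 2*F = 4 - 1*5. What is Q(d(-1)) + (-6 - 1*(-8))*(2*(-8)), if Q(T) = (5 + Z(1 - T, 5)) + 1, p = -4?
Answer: -12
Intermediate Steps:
F = -7/2 (F = -3 + (4 - 1*5)/2 = -3 + (4 - 5)/2 = -3 + (1/2)*(-1) = -3 - 1/2 = -7/2 ≈ -3.5000)
Z(l, m) = 14 (Z(l, m) = -4*(-7/2) = 14)
Q(T) = 20 (Q(T) = (5 + 14) + 1 = 19 + 1 = 20)
Q(d(-1)) + (-6 - 1*(-8))*(2*(-8)) = 20 + (-6 - 1*(-8))*(2*(-8)) = 20 + (-6 + 8)*(-16) = 20 + 2*(-16) = 20 - 32 = -12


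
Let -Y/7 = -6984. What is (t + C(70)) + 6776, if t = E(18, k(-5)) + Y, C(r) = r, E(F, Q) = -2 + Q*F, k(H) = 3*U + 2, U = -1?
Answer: 55714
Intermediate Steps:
k(H) = -1 (k(H) = 3*(-1) + 2 = -3 + 2 = -1)
E(F, Q) = -2 + F*Q
Y = 48888 (Y = -7*(-6984) = 48888)
t = 48868 (t = (-2 + 18*(-1)) + 48888 = (-2 - 18) + 48888 = -20 + 48888 = 48868)
(t + C(70)) + 6776 = (48868 + 70) + 6776 = 48938 + 6776 = 55714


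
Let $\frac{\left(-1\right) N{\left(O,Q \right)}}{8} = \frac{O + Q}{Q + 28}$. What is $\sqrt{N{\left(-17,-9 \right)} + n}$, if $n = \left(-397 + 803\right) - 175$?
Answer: $\frac{\sqrt{87343}}{19} \approx 15.555$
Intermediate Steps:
$N{\left(O,Q \right)} = - \frac{8 \left(O + Q\right)}{28 + Q}$ ($N{\left(O,Q \right)} = - 8 \frac{O + Q}{Q + 28} = - 8 \frac{O + Q}{28 + Q} = - \frac{8 \left(O + Q\right)}{28 + Q}$)
$n = 231$ ($n = 406 - 175 = 231$)
$\sqrt{N{\left(-17,-9 \right)} + n} = \sqrt{\frac{8 \left(\left(-1\right) \left(-17\right) - -9\right)}{28 - 9} + 231} = \sqrt{\frac{8 \left(17 + 9\right)}{19} + 231} = \sqrt{8 \cdot \frac{1}{19} \cdot 26 + 231} = \sqrt{\frac{208}{19} + 231} = \sqrt{\frac{4597}{19}} = \frac{\sqrt{87343}}{19}$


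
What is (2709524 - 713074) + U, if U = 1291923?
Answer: 3288373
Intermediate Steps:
(2709524 - 713074) + U = (2709524 - 713074) + 1291923 = 1996450 + 1291923 = 3288373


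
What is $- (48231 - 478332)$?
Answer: $430101$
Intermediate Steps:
$- (48231 - 478332) = \left(-1\right) \left(-430101\right) = 430101$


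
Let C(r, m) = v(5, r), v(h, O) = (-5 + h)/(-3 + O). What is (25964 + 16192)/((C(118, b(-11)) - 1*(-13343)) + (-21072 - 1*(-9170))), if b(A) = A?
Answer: 42156/1441 ≈ 29.255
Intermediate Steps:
v(h, O) = (-5 + h)/(-3 + O)
C(r, m) = 0 (C(r, m) = (-5 + 5)/(-3 + r) = 0/(-3 + r) = 0)
(25964 + 16192)/((C(118, b(-11)) - 1*(-13343)) + (-21072 - 1*(-9170))) = (25964 + 16192)/((0 - 1*(-13343)) + (-21072 - 1*(-9170))) = 42156/((0 + 13343) + (-21072 + 9170)) = 42156/(13343 - 11902) = 42156/1441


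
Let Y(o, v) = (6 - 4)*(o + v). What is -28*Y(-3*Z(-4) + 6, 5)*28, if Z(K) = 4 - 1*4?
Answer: -17248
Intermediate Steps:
Z(K) = 0 (Z(K) = 4 - 4 = 0)
Y(o, v) = 2*o + 2*v (Y(o, v) = 2*(o + v) = 2*o + 2*v)
-28*Y(-3*Z(-4) + 6, 5)*28 = -28*(2*(-3*0 + 6) + 2*5)*28 = -28*(2*(0 + 6) + 10)*28 = -28*(2*6 + 10)*28 = -28*(12 + 10)*28 = -28*22*28 = -616*28 = -17248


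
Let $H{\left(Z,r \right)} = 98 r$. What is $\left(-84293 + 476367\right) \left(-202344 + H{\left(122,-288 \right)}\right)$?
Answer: $-90399718032$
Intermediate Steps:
$\left(-84293 + 476367\right) \left(-202344 + H{\left(122,-288 \right)}\right) = \left(-84293 + 476367\right) \left(-202344 + 98 \left(-288\right)\right) = 392074 \left(-202344 - 28224\right) = 392074 \left(-230568\right) = -90399718032$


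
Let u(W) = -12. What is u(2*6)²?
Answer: 144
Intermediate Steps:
u(2*6)² = (-12)² = 144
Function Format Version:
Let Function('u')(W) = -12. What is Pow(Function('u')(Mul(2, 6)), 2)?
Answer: 144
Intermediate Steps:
Pow(Function('u')(Mul(2, 6)), 2) = Pow(-12, 2) = 144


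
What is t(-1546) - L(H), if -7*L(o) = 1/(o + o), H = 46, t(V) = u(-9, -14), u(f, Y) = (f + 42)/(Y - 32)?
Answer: -461/644 ≈ -0.71584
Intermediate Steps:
u(f, Y) = (42 + f)/(-32 + Y)
t(V) = -33/46 (t(V) = (42 - 9)/(-32 - 14) = 33/(-46) = -1/46*33 = -33/46)
L(o) = -1/(14*o) (L(o) = -1/(7*(o + o)) = -1/(2*o)/7 = -1/(14*o))
t(-1546) - L(H) = -33/46 - (-1)/(14*46) = -33/46 - 1*(-1/644) = -33/46 + 1/644 = -461/644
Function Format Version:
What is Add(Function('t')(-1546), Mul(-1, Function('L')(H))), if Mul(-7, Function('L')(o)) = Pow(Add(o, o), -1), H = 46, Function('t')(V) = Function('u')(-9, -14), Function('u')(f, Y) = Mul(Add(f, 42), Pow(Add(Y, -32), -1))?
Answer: Rational(-461, 644) ≈ -0.71584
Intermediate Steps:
Function('u')(f, Y) = Mul(Pow(Add(-32, Y), -1), Add(42, f)) (Function('u')(f, Y) = Mul(Add(42, f), Pow(Add(-32, Y), -1)) = Mul(Pow(Add(-32, Y), -1), Add(42, f)))
Function('t')(V) = Rational(-33, 46) (Function('t')(V) = Mul(Pow(Add(-32, -14), -1), Add(42, -9)) = Mul(Pow(-46, -1), 33) = Mul(Rational(-1, 46), 33) = Rational(-33, 46))
Function('L')(o) = Mul(Rational(-1, 14), Pow(o, -1)) (Function('L')(o) = Mul(Rational(-1, 7), Pow(Add(o, o), -1)) = Mul(Rational(-1, 7), Pow(Mul(2, o), -1)) = Mul(Rational(-1, 7), Mul(Rational(1, 2), Pow(o, -1))) = Mul(Rational(-1, 14), Pow(o, -1)))
Add(Function('t')(-1546), Mul(-1, Function('L')(H))) = Add(Rational(-33, 46), Mul(-1, Mul(Rational(-1, 14), Pow(46, -1)))) = Add(Rational(-33, 46), Mul(-1, Mul(Rational(-1, 14), Rational(1, 46)))) = Add(Rational(-33, 46), Mul(-1, Rational(-1, 644))) = Add(Rational(-33, 46), Rational(1, 644)) = Rational(-461, 644)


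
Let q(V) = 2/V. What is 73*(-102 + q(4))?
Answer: -14819/2 ≈ -7409.5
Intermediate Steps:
73*(-102 + q(4)) = 73*(-102 + 2/4) = 73*(-102 + 2*(1/4)) = 73*(-102 + 1/2) = 73*(-203/2) = -14819/2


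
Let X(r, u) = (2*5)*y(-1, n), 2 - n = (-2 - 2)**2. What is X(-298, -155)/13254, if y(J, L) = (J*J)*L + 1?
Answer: -65/6627 ≈ -0.0098084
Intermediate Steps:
n = -14 (n = 2 - (-2 - 2)**2 = 2 - 1*(-4)**2 = 2 - 1*16 = 2 - 16 = -14)
y(J, L) = 1 + L*J**2 (y(J, L) = J**2*L + 1 = L*J**2 + 1 = 1 + L*J**2)
X(r, u) = -130 (X(r, u) = (2*5)*(1 - 14*(-1)**2) = 10*(1 - 14*1) = 10*(1 - 14) = 10*(-13) = -130)
X(-298, -155)/13254 = -130/13254 = -130*1/13254 = -65/6627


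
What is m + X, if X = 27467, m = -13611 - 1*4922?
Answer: 8934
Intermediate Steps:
m = -18533 (m = -13611 - 4922 = -18533)
m + X = -18533 + 27467 = 8934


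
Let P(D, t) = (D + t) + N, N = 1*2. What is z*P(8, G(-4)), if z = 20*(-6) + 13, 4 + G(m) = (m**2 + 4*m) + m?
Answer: -214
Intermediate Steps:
N = 2
G(m) = -4 + m**2 + 5*m (G(m) = -4 + ((m**2 + 4*m) + m) = -4 + (m**2 + 5*m) = -4 + m**2 + 5*m)
P(D, t) = 2 + D + t (P(D, t) = (D + t) + 2 = 2 + D + t)
z = -107 (z = -120 + 13 = -107)
z*P(8, G(-4)) = -107*(2 + 8 + (-4 + (-4)**2 + 5*(-4))) = -107*(2 + 8 + (-4 + 16 - 20)) = -107*(2 + 8 - 8) = -107*2 = -214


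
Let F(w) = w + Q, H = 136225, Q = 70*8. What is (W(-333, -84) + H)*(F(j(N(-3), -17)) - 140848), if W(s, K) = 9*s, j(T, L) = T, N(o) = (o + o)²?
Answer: -18685493456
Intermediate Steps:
N(o) = 4*o² (N(o) = (2*o)² = 4*o²)
Q = 560
F(w) = 560 + w (F(w) = w + 560 = 560 + w)
(W(-333, -84) + H)*(F(j(N(-3), -17)) - 140848) = (9*(-333) + 136225)*((560 + 4*(-3)²) - 140848) = (-2997 + 136225)*((560 + 4*9) - 140848) = 133228*((560 + 36) - 140848) = 133228*(596 - 140848) = 133228*(-140252) = -18685493456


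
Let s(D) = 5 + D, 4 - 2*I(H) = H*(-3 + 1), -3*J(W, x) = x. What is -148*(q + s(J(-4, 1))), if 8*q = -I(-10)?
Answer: -2516/3 ≈ -838.67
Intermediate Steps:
J(W, x) = -x/3
I(H) = 2 + H (I(H) = 2 - H*(-3 + 1)/2 = 2 - H*(-2)/2 = 2 - (-1)*H = 2 + H)
q = 1 (q = (-(2 - 10))/8 = (-1*(-8))/8 = (⅛)*8 = 1)
-148*(q + s(J(-4, 1))) = -148*(1 + (5 - ⅓*1)) = -148*(1 + (5 - ⅓)) = -148*(1 + 14/3) = -148*17/3 = -2516/3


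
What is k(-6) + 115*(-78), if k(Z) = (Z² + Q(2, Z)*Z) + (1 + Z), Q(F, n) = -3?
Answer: -8921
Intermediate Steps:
k(Z) = 1 + Z² - 2*Z (k(Z) = (Z² - 3*Z) + (1 + Z) = 1 + Z² - 2*Z)
k(-6) + 115*(-78) = (1 + (-6)² - 2*(-6)) + 115*(-78) = (1 + 36 + 12) - 8970 = 49 - 8970 = -8921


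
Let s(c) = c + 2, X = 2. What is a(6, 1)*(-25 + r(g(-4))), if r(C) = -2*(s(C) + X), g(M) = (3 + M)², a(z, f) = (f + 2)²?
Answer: -315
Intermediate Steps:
s(c) = 2 + c
a(z, f) = (2 + f)²
r(C) = -8 - 2*C (r(C) = -2*((2 + C) + 2) = -2*(4 + C) = -8 - 2*C)
a(6, 1)*(-25 + r(g(-4))) = (2 + 1)²*(-25 + (-8 - 2*(3 - 4)²)) = 3²*(-25 + (-8 - 2*(-1)²)) = 9*(-25 + (-8 - 2*1)) = 9*(-25 + (-8 - 2)) = 9*(-25 - 10) = 9*(-35) = -315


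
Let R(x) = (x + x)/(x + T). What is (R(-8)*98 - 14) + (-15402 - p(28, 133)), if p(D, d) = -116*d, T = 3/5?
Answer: 8284/37 ≈ 223.89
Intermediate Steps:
T = 3/5 (T = 3*(1/5) = 3/5 ≈ 0.60000)
R(x) = 2*x/(3/5 + x) (R(x) = (x + x)/(x + 3/5) = (2*x)/(3/5 + x) = 2*x/(3/5 + x))
(R(-8)*98 - 14) + (-15402 - p(28, 133)) = ((10*(-8)/(3 + 5*(-8)))*98 - 14) + (-15402 - (-116)*133) = ((10*(-8)/(3 - 40))*98 - 14) + (-15402 - 1*(-15428)) = ((10*(-8)/(-37))*98 - 14) + (-15402 + 15428) = ((10*(-8)*(-1/37))*98 - 14) + 26 = ((80/37)*98 - 14) + 26 = (7840/37 - 14) + 26 = 7322/37 + 26 = 8284/37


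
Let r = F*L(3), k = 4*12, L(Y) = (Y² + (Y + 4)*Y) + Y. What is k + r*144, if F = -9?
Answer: -42720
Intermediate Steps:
L(Y) = Y + Y² + Y*(4 + Y) (L(Y) = (Y² + (4 + Y)*Y) + Y = (Y² + Y*(4 + Y)) + Y = Y + Y² + Y*(4 + Y))
k = 48
r = -297 (r = -27*(5 + 2*3) = -27*(5 + 6) = -27*11 = -9*33 = -297)
k + r*144 = 48 - 297*144 = 48 - 42768 = -42720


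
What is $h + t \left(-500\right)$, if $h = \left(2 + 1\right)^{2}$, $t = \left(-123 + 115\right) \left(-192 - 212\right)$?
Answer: $-1615991$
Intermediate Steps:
$t = 3232$ ($t = \left(-8\right) \left(-404\right) = 3232$)
$h = 9$ ($h = 3^{2} = 9$)
$h + t \left(-500\right) = 9 + 3232 \left(-500\right) = 9 - 1616000 = -1615991$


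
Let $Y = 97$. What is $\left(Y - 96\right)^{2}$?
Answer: $1$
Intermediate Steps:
$\left(Y - 96\right)^{2} = \left(97 - 96\right)^{2} = 1^{2} = 1$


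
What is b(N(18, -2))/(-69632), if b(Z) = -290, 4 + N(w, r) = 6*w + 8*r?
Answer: 145/34816 ≈ 0.0041648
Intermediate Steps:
N(w, r) = -4 + 6*w + 8*r (N(w, r) = -4 + (6*w + 8*r) = -4 + 6*w + 8*r)
b(N(18, -2))/(-69632) = -290/(-69632) = -290*(-1/69632) = 145/34816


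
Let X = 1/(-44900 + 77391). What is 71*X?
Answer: 71/32491 ≈ 0.0021852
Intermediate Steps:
X = 1/32491 ≈ 3.0778e-5
71*X = 71*(1/32491) = 71/32491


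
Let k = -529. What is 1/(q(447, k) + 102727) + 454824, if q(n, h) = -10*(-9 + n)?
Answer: 44730575929/98347 ≈ 4.5482e+5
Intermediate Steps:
q(n, h) = 90 - 10*n
1/(q(447, k) + 102727) + 454824 = 1/((90 - 10*447) + 102727) + 454824 = 1/((90 - 4470) + 102727) + 454824 = 1/(-4380 + 102727) + 454824 = 1/98347 + 454824 = 44730575929/98347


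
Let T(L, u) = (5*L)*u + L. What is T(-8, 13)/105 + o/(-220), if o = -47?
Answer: -1483/308 ≈ -4.8149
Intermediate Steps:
T(L, u) = L + 5*L*u (T(L, u) = 5*L*u + L = L + 5*L*u)
T(-8, 13)/105 + o/(-220) = -8*(1 + 5*13)/105 - 47/(-220) = -8*(1 + 65)*(1/105) - 47*(-1/220) = -8*66*(1/105) + 47/220 = -528*1/105 + 47/220 = -176/35 + 47/220 = -1483/308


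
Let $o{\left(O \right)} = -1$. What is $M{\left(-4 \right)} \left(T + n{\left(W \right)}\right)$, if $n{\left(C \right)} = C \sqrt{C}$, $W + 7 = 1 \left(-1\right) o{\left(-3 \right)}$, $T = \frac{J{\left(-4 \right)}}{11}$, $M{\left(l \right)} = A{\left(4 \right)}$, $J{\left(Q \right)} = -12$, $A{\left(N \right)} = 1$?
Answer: $- \frac{12}{11} - 6 i \sqrt{6} \approx -1.0909 - 14.697 i$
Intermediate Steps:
$M{\left(l \right)} = 1$
$T = - \frac{12}{11} \approx -1.0909$
$W = -6$ ($W = -7 + 1 \left(-1\right) \left(-1\right) = -7 - -1 = -7 + 1 = -6$)
$n{\left(C \right)} = C^{\frac{3}{2}}$
$M{\left(-4 \right)} \left(T + n{\left(W \right)}\right) = 1 \left(- \frac{12}{11} + \left(-6\right)^{\frac{3}{2}}\right) = 1 \left(- \frac{12}{11} - 6 i \sqrt{6}\right) = - \frac{12}{11} - 6 i \sqrt{6}$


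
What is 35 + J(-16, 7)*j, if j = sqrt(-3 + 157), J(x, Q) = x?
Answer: 35 - 16*sqrt(154) ≈ -163.55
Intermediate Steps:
j = sqrt(154) ≈ 12.410
35 + J(-16, 7)*j = 35 - 16*sqrt(154)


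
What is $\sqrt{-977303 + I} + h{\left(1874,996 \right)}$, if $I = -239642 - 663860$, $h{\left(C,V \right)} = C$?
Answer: $1874 + i \sqrt{1880805} \approx 1874.0 + 1371.4 i$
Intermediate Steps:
$I = -903502$
$\sqrt{-977303 + I} + h{\left(1874,996 \right)} = \sqrt{-977303 - 903502} + 1874 = \sqrt{-1880805} + 1874 = i \sqrt{1880805} + 1874 = 1874 + i \sqrt{1880805}$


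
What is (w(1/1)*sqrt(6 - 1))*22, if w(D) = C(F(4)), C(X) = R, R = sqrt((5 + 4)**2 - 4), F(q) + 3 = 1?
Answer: 22*sqrt(385) ≈ 431.67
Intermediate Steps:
F(q) = -2 (F(q) = -3 + 1 = -2)
R = sqrt(77) (R = sqrt(9**2 - 4) = sqrt(81 - 4) = sqrt(77) ≈ 8.7750)
C(X) = sqrt(77)
w(D) = sqrt(77)
(w(1/1)*sqrt(6 - 1))*22 = (sqrt(77)*sqrt(6 - 1))*22 = (sqrt(77)*sqrt(5))*22 = sqrt(385)*22 = 22*sqrt(385)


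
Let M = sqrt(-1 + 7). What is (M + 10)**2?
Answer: (10 + sqrt(6))**2 ≈ 154.99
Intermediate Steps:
M = sqrt(6) ≈ 2.4495
(M + 10)**2 = (sqrt(6) + 10)**2 = (10 + sqrt(6))**2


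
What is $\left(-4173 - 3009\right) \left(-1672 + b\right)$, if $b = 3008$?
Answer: $-9595152$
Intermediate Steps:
$\left(-4173 - 3009\right) \left(-1672 + b\right) = \left(-4173 - 3009\right) \left(-1672 + 3008\right) = \left(-7182\right) 1336 = -9595152$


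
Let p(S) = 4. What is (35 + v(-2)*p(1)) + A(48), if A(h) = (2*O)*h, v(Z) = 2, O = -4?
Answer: -341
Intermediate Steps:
A(h) = -8*h (A(h) = (2*(-4))*h = -8*h)
(35 + v(-2)*p(1)) + A(48) = (35 + 2*4) - 8*48 = (35 + 8) - 384 = 43 - 384 = -341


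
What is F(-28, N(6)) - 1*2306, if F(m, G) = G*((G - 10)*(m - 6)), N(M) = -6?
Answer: -5570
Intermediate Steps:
F(m, G) = G*(-10 + G)*(-6 + m) (F(m, G) = G*((-10 + G)*(-6 + m)) = G*(-10 + G)*(-6 + m))
F(-28, N(6)) - 1*2306 = -6*(60 - 10*(-28) - 6*(-6) - 6*(-28)) - 1*2306 = -6*(60 + 280 + 36 + 168) - 2306 = -6*544 - 2306 = -3264 - 2306 = -5570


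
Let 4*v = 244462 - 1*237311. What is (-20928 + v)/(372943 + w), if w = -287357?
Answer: -76561/342344 ≈ -0.22364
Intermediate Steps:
v = 7151/4 (v = (244462 - 1*237311)/4 = (244462 - 237311)/4 = (¼)*7151 = 7151/4 ≈ 1787.8)
(-20928 + v)/(372943 + w) = (-20928 + 7151/4)/(372943 - 287357) = -76561/4/85586 = -76561/4*1/85586 = -76561/342344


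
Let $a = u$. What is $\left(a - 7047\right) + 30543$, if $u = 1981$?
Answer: $25477$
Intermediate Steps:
$a = 1981$
$\left(a - 7047\right) + 30543 = \left(1981 - 7047\right) + 30543 = -5066 + 30543 = 25477$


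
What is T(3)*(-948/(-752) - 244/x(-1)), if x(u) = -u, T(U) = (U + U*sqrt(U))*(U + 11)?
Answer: -958335/94 - 958335*sqrt(3)/94 ≈ -27853.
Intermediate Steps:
T(U) = (11 + U)*(U + U**(3/2)) (T(U) = (U + U**(3/2))*(11 + U) = (11 + U)*(U + U**(3/2)))
T(3)*(-948/(-752) - 244/x(-1)) = (3**2 + 3**(5/2) + 11*3 + 11*3**(3/2))*(-948/(-752) - 244/((-1*(-1)))) = (9 + 9*sqrt(3) + 33 + 11*(3*sqrt(3)))*(-948*(-1/752) - 244/1) = (9 + 9*sqrt(3) + 33 + 33*sqrt(3))*(237/188 - 244*1) = (42 + 42*sqrt(3))*(237/188 - 244) = (42 + 42*sqrt(3))*(-45635/188) = -958335/94 - 958335*sqrt(3)/94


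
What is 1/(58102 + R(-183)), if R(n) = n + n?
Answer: 1/57736 ≈ 1.7320e-5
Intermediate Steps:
R(n) = 2*n
1/(58102 + R(-183)) = 1/(58102 + 2*(-183)) = 1/(58102 - 366) = 1/57736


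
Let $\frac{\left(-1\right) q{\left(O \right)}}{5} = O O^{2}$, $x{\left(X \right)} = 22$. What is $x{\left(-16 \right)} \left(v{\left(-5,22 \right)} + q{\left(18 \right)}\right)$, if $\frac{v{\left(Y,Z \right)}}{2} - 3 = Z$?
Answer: $-640420$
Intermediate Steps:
$q{\left(O \right)} = - 5 O^{3}$ ($q{\left(O \right)} = - 5 O O^{2} = - 5 O^{3}$)
$v{\left(Y,Z \right)} = 6 + 2 Z$
$x{\left(-16 \right)} \left(v{\left(-5,22 \right)} + q{\left(18 \right)}\right) = 22 \left(\left(6 + 2 \cdot 22\right) - 5 \cdot 18^{3}\right) = 22 \left(\left(6 + 44\right) - 29160\right) = 22 \left(50 - 29160\right) = 22 \left(-29110\right) = -640420$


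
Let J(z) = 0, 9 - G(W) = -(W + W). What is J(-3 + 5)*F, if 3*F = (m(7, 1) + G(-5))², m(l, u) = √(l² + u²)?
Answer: 0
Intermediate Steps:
G(W) = 9 + 2*W (G(W) = 9 - (-1)*(W + W) = 9 - (-1)*2*W = 9 - (-2)*W = 9 + 2*W)
F = (-1 + 5*√2)²/3 (F = (√(7² + 1²) + (9 + 2*(-5)))²/3 = (√(49 + 1) + (9 - 10))²/3 = (√50 - 1)²/3 = (5*√2 - 1)²/3 = (-1 + 5*√2)²/3 ≈ 12.286)
J(-3 + 5)*F = 0*(17 - 10*√2/3) = 0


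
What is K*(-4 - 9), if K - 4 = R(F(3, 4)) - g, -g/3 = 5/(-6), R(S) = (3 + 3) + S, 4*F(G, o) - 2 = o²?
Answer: -156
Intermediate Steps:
F(G, o) = ½ + o²/4
R(S) = 6 + S
g = 5/2 (g = -15/(-6) = -15*(-1)/6 = -3*(-⅚) = 5/2 ≈ 2.5000)
K = 12 (K = 4 + ((6 + (½ + (¼)*4²)) - 1*5/2) = 4 + ((6 + (½ + (¼)*16)) - 5/2) = 4 + ((6 + (½ + 4)) - 5/2) = 4 + ((6 + 9/2) - 5/2) = 4 + (21/2 - 5/2) = 4 + 8 = 12)
K*(-4 - 9) = 12*(-4 - 9) = 12*(-13) = -156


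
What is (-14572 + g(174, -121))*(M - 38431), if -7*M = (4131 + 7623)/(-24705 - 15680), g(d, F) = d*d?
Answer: -170612021677864/282695 ≈ -6.0352e+8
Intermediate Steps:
g(d, F) = d²
M = 11754/282695 (M = -(4131 + 7623)/(7*(-24705 - 15680)) = -11754/(7*(-40385)) = -11754*(-1)/(7*40385) = -⅐*(-11754/40385) = 11754/282695 ≈ 0.041578)
(-14572 + g(174, -121))*(M - 38431) = (-14572 + 174²)*(11754/282695 - 38431) = (-14572 + 30276)*(-10864239791/282695) = 15704*(-10864239791/282695) = -170612021677864/282695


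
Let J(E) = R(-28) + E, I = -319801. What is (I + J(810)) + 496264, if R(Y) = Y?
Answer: 177245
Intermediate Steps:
J(E) = -28 + E
(I + J(810)) + 496264 = (-319801 + (-28 + 810)) + 496264 = (-319801 + 782) + 496264 = -319019 + 496264 = 177245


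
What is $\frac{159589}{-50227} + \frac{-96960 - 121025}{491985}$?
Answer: $- \frac{17892825352}{4942186119} \approx -3.6204$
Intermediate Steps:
$\frac{159589}{-50227} + \frac{-96960 - 121025}{491985} = 159589 \left(- \frac{1}{50227}\right) - \frac{43597}{98397} = - \frac{159589}{50227} - \frac{43597}{98397} = - \frac{17892825352}{4942186119}$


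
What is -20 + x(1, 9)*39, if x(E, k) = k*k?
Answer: 3139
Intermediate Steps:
x(E, k) = k²
-20 + x(1, 9)*39 = -20 + 9²*39 = -20 + 81*39 = -20 + 3159 = 3139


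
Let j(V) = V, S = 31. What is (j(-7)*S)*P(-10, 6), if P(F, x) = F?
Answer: 2170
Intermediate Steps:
(j(-7)*S)*P(-10, 6) = -7*31*(-10) = -217*(-10) = 2170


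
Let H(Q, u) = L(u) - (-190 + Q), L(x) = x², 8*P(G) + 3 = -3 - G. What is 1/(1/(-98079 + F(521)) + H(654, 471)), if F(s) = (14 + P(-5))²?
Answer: 6264735/1386868240031 ≈ 4.5172e-6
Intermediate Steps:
P(G) = -¾ - G/8 (P(G) = -3/8 + (-3 - G)/8 = -3/8 + (-3/8 - G/8) = -¾ - G/8)
F(s) = 12321/64 (F(s) = (14 + (-¾ - ⅛*(-5)))² = (14 + (-¾ + 5/8))² = (14 - ⅛)² = (111/8)² = 12321/64)
H(Q, u) = 190 + u² - Q (H(Q, u) = u² - (-190 + Q) = u² + (190 - Q) = 190 + u² - Q)
1/(1/(-98079 + F(521)) + H(654, 471)) = 1/(1/(-98079 + 12321/64) + (190 + 471² - 1*654)) = 1/(1/(-6264735/64) + (190 + 221841 - 654)) = 1/(-64/6264735 + 221377) = 1/(1386868240031/6264735) = 6264735/1386868240031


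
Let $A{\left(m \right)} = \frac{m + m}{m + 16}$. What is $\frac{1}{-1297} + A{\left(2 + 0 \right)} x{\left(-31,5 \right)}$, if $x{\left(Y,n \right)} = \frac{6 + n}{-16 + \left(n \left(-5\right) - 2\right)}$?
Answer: $- \frac{28921}{501939} \approx -0.057619$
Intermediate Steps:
$A{\left(m \right)} = \frac{2 m}{16 + m}$
$x{\left(Y,n \right)} = \frac{6 + n}{-18 - 5 n}$ ($x{\left(Y,n \right)} = \frac{6 + n}{-16 - \left(2 + 5 n\right)} = \frac{6 + n}{-18 - 5 n}$)
$\frac{1}{-1297} + A{\left(2 + 0 \right)} x{\left(-31,5 \right)} = \frac{1}{-1297} + \frac{2 \left(2 + 0\right)}{16 + \left(2 + 0\right)} \frac{-6 - 5}{18 + 5 \cdot 5} = - \frac{1}{1297} + 2 \cdot 2 \frac{1}{16 + 2} \frac{-6 - 5}{18 + 25} = - \frac{1}{1297} + 2 \cdot 2 \cdot \frac{1}{18} \cdot \frac{1}{43} \left(-11\right) = - \frac{1}{1297} + \frac{2}{9} \left(- \frac{11}{43}\right) = - \frac{1}{1297} - \frac{22}{387} = - \frac{28921}{501939}$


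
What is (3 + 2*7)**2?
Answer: 289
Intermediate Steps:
(3 + 2*7)**2 = (3 + 14)**2 = 17**2 = 289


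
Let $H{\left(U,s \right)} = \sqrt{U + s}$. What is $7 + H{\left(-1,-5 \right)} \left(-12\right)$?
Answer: $7 - 12 i \sqrt{6} \approx 7.0 - 29.394 i$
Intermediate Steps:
$7 + H{\left(-1,-5 \right)} \left(-12\right) = 7 + \sqrt{-1 - 5} \left(-12\right) = 7 + \sqrt{-6} \left(-12\right) = 7 + i \sqrt{6} \left(-12\right) = 7 - 12 i \sqrt{6}$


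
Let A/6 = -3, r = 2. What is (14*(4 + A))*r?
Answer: -392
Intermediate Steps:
A = -18 (A = 6*(-3) = -18)
(14*(4 + A))*r = (14*(4 - 18))*2 = (14*(-14))*2 = -196*2 = -392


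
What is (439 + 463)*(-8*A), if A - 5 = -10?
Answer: 36080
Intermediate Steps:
A = -5 (A = 5 - 10 = -5)
(439 + 463)*(-8*A) = (439 + 463)*(-8*(-5)) = 902*40 = 36080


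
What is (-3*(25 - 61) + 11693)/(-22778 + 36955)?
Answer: 11801/14177 ≈ 0.83240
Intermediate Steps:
(-3*(25 - 61) + 11693)/(-22778 + 36955) = (-3*(-36) + 11693)/14177 = (108 + 11693)*(1/14177) = 11801*(1/14177) = 11801/14177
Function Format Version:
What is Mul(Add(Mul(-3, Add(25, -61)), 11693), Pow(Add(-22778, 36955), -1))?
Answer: Rational(11801, 14177) ≈ 0.83240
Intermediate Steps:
Mul(Add(Mul(-3, Add(25, -61)), 11693), Pow(Add(-22778, 36955), -1)) = Mul(Add(Mul(-3, -36), 11693), Pow(14177, -1)) = Mul(Add(108, 11693), Rational(1, 14177)) = Mul(11801, Rational(1, 14177)) = Rational(11801, 14177)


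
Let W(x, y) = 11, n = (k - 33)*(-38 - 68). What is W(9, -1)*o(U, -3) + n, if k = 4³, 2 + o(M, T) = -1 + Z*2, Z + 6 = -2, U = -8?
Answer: -3495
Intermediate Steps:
Z = -8 (Z = -6 - 2 = -8)
o(M, T) = -19 (o(M, T) = -2 + (-1 - 8*2) = -2 + (-1 - 16) = -2 - 17 = -19)
k = 64
n = -3286 (n = (64 - 33)*(-38 - 68) = 31*(-106) = -3286)
W(9, -1)*o(U, -3) + n = 11*(-19) - 3286 = -209 - 3286 = -3495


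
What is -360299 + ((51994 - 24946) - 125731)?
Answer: -458982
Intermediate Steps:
-360299 + ((51994 - 24946) - 125731) = -360299 + (27048 - 125731) = -360299 - 98683 = -458982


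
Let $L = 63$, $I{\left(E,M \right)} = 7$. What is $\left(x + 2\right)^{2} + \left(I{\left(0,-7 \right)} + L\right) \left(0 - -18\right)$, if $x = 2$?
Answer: $1276$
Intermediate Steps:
$\left(x + 2\right)^{2} + \left(I{\left(0,-7 \right)} + L\right) \left(0 - -18\right) = \left(2 + 2\right)^{2} + \left(7 + 63\right) \left(0 - -18\right) = 4^{2} + 70 \left(0 + 18\right) = 16 + 70 \cdot 18 = 16 + 1260 = 1276$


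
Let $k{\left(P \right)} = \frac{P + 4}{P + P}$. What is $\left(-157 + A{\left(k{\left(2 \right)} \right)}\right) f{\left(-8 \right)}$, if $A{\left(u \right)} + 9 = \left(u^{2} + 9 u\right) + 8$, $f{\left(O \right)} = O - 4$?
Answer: $1707$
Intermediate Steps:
$f{\left(O \right)} = -4 + O$ ($f{\left(O \right)} = O - 4 = -4 + O$)
$k{\left(P \right)} = \frac{4 + P}{2 P}$
$A{\left(u \right)} = -1 + u^{2} + 9 u$ ($A{\left(u \right)} = -9 + \left(\left(u^{2} + 9 u\right) + 8\right) = -9 + \left(8 + u^{2} + 9 u\right) = -1 + u^{2} + 9 u$)
$\left(-157 + A{\left(k{\left(2 \right)} \right)}\right) f{\left(-8 \right)} = \left(-157 + \left(-1 + \left(\frac{4 + 2}{2 \cdot 2}\right)^{2} + 9 \frac{4 + 2}{2 \cdot 2}\right)\right) \left(-4 - 8\right) = \left(-157 + \left(-1 + \left(\frac{1}{2} \cdot \frac{1}{2} \cdot 6\right)^{2} + 9 \cdot \frac{1}{2} \cdot \frac{1}{2} \cdot 6\right)\right) \left(-12\right) = \left(-157 + \left(-1 + \left(\frac{3}{2}\right)^{2} + 9 \cdot \frac{3}{2}\right)\right) \left(-12\right) = \left(-157 + \left(-1 + \frac{9}{4} + \frac{27}{2}\right)\right) \left(-12\right) = \left(-157 + \frac{59}{4}\right) \left(-12\right) = \left(- \frac{569}{4}\right) \left(-12\right) = 1707$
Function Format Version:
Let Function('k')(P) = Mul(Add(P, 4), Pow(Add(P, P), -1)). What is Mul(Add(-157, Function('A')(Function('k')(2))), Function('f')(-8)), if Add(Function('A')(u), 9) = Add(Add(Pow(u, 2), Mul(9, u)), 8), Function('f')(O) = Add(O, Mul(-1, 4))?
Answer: 1707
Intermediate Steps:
Function('f')(O) = Add(-4, O) (Function('f')(O) = Add(O, -4) = Add(-4, O))
Function('k')(P) = Mul(Rational(1, 2), Pow(P, -1), Add(4, P)) (Function('k')(P) = Mul(Add(4, P), Pow(Mul(2, P), -1)) = Mul(Add(4, P), Mul(Rational(1, 2), Pow(P, -1))) = Mul(Rational(1, 2), Pow(P, -1), Add(4, P)))
Function('A')(u) = Add(-1, Pow(u, 2), Mul(9, u)) (Function('A')(u) = Add(-9, Add(Add(Pow(u, 2), Mul(9, u)), 8)) = Add(-9, Add(8, Pow(u, 2), Mul(9, u))) = Add(-1, Pow(u, 2), Mul(9, u)))
Mul(Add(-157, Function('A')(Function('k')(2))), Function('f')(-8)) = Mul(Add(-157, Add(-1, Pow(Mul(Rational(1, 2), Pow(2, -1), Add(4, 2)), 2), Mul(9, Mul(Rational(1, 2), Pow(2, -1), Add(4, 2))))), Add(-4, -8)) = Mul(Add(-157, Add(-1, Pow(Mul(Rational(1, 2), Rational(1, 2), 6), 2), Mul(9, Mul(Rational(1, 2), Rational(1, 2), 6)))), -12) = Mul(Add(-157, Add(-1, Pow(Rational(3, 2), 2), Mul(9, Rational(3, 2)))), -12) = Mul(Add(-157, Add(-1, Rational(9, 4), Rational(27, 2))), -12) = Mul(Add(-157, Rational(59, 4)), -12) = Mul(Rational(-569, 4), -12) = 1707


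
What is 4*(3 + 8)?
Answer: 44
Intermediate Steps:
4*(3 + 8) = 4*11 = 44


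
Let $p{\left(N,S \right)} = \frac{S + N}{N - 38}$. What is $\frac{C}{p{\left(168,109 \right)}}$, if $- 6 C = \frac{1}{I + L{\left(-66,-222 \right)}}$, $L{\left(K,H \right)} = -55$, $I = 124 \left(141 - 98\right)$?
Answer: $- \frac{65}{4385187} \approx -1.4823 \cdot 10^{-5}$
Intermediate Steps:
$I = 5332$ ($I = 124 \cdot 43 = 5332$)
$p{\left(N,S \right)} = \frac{N + S}{-38 + N}$
$C = - \frac{1}{31662}$ ($C = - \frac{1}{6 \left(5332 - 55\right)} = - \frac{1}{6 \cdot 5277} = \left(- \frac{1}{6}\right) \frac{1}{5277} = - \frac{1}{31662} \approx -3.1584 \cdot 10^{-5}$)
$\frac{C}{p{\left(168,109 \right)}} = - \frac{1}{31662 \frac{168 + 109}{-38 + 168}} = - \frac{1}{31662 \cdot \frac{1}{130} \cdot 277} = - \frac{1}{31662 \cdot \frac{277}{130}} = \left(- \frac{1}{31662}\right) \frac{130}{277} = - \frac{65}{4385187}$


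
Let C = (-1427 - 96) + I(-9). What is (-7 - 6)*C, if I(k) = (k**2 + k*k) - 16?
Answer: 17901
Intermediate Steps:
I(k) = -16 + 2*k**2 (I(k) = (k**2 + k**2) - 16 = 2*k**2 - 16 = -16 + 2*k**2)
C = -1377 (C = (-1427 - 96) + (-16 + 2*(-9)**2) = -1523 + (-16 + 2*81) = -1523 + (-16 + 162) = -1523 + 146 = -1377)
(-7 - 6)*C = (-7 - 6)*(-1377) = -13*(-1377) = 17901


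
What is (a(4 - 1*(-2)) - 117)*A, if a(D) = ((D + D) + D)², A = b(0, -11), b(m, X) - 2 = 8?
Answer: 2070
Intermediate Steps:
b(m, X) = 10 (b(m, X) = 2 + 8 = 10)
A = 10
a(D) = 9*D² (a(D) = (2*D + D)² = (3*D)² = 9*D²)
(a(4 - 1*(-2)) - 117)*A = (9*(4 - 1*(-2))² - 117)*10 = (9*(4 + 2)² - 117)*10 = (9*6² - 117)*10 = (9*36 - 117)*10 = (324 - 117)*10 = 207*10 = 2070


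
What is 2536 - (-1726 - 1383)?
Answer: 5645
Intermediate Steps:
2536 - (-1726 - 1383) = 2536 - 1*(-3109) = 2536 + 3109 = 5645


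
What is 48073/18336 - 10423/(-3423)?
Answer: 16936667/2988768 ≈ 5.6668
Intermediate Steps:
48073/18336 - 10423/(-3423) = 48073*(1/18336) - 10423*(-1/3423) = 48073/18336 + 1489/489 = 16936667/2988768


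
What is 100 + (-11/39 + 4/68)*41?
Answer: 60232/663 ≈ 90.848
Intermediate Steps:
100 + (-11/39 + 4/68)*41 = 100 + (-11*1/39 + 4*(1/68))*41 = 100 + (-11/39 + 1/17)*41 = 100 - 148/663*41 = 100 - 6068/663 = 60232/663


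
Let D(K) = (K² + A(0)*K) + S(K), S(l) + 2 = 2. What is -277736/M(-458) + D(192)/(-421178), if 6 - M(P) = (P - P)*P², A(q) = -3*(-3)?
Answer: -29244131140/631767 ≈ -46289.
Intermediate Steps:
S(l) = 0 (S(l) = -2 + 2 = 0)
A(q) = 9
D(K) = K² + 9*K (D(K) = (K² + 9*K) + 0 = K² + 9*K)
M(P) = 6 (M(P) = 6 - (P - P)*P² = 6 - 0*P² = 6 - 1*0 = 6 + 0 = 6)
-277736/M(-458) + D(192)/(-421178) = -277736/6 + (192*(9 + 192))/(-421178) = -277736*⅙ + (192*201)*(-1/421178) = -138868/3 + 38592*(-1/421178) = -138868/3 - 19296/210589 = -29244131140/631767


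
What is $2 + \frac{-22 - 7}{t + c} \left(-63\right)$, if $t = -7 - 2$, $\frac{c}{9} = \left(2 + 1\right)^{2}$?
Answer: $\frac{219}{8} \approx 27.375$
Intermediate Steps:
$c = 81$ ($c = 9 \left(2 + 1\right)^{2} = 9 \cdot 3^{2} = 9 \cdot 9 = 81$)
$t = -9$ ($t = -7 - 2 = -9$)
$2 + \frac{-22 - 7}{t + c} \left(-63\right) = 2 + \frac{-22 - 7}{-9 + 81} \left(-63\right) = 2 + - \frac{29}{72} \left(-63\right) = 2 + \left(-29\right) \frac{1}{72} \left(-63\right) = 2 - - \frac{203}{8} = 2 + \frac{203}{8} = \frac{219}{8}$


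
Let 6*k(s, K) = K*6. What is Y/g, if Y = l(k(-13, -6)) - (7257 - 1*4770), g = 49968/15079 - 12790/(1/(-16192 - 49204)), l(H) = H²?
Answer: -36958629/12612299422328 ≈ -2.9304e-6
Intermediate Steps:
k(s, K) = K (k(s, K) = (K*6)/6 = (6*K)/6 = K)
g = 12612299422328/15079 (g = 49968*(1/15079) - 12790/(1/(-65396)) = 49968/15079 - 12790/(-1/65396) = 49968/15079 - 12790*(-65396) = 49968/15079 + 836414840 = 12612299422328/15079 ≈ 8.3641e+8)
Y = -2451 (Y = (-6)² - (7257 - 1*4770) = 36 - (7257 - 4770) = 36 - 1*2487 = 36 - 2487 = -2451)
Y/g = -2451/12612299422328/15079 = -2451*15079/12612299422328 = -36958629/12612299422328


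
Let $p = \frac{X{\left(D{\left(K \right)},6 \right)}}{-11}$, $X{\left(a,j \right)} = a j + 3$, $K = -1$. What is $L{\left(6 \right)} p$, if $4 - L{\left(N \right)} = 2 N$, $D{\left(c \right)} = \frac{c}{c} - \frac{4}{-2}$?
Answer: $\frac{168}{11} \approx 15.273$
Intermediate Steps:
$D{\left(c \right)} = 3$ ($D{\left(c \right)} = 1 - -2 = 1 + 2 = 3$)
$X{\left(a,j \right)} = 3 + a j$
$L{\left(N \right)} = 4 - 2 N$
$p = - \frac{21}{11}$ ($p = \frac{3 + 3 \cdot 6}{-11} = \left(3 + 18\right) \left(- \frac{1}{11}\right) = 21 \left(- \frac{1}{11}\right) = - \frac{21}{11} \approx -1.9091$)
$L{\left(6 \right)} p = \left(4 - 12\right) \left(- \frac{21}{11}\right) = \left(-8\right) \left(- \frac{21}{11}\right) = \frac{168}{11}$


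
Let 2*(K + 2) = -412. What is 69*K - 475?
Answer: -14827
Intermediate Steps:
K = -208 (K = -2 + (½)*(-412) = -2 - 206 = -208)
69*K - 475 = 69*(-208) - 475 = -14352 - 475 = -14827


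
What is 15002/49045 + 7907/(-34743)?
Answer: 231223/2953155 ≈ 0.078297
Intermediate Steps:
15002/49045 + 7907/(-34743) = 15002*(1/49045) + 7907*(-1/34743) = 26/85 - 7907/34743 = 231223/2953155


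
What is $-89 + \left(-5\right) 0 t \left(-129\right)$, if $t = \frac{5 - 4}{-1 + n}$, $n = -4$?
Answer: $-89$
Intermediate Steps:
$t = - \frac{1}{5}$ ($t = \frac{5 - 4}{-1 - 4} = 1 \frac{1}{-5} = 1 \left(- \frac{1}{5}\right) = - \frac{1}{5} \approx -0.2$)
$-89 + \left(-5\right) 0 t \left(-129\right) = -89 + \left(-5\right) 0 \left(- \frac{1}{5}\right) \left(-129\right) = -89 + 0 \left(- \frac{1}{5}\right) \left(-129\right) = -89 + 0 \left(-129\right) = -89 + 0 = -89$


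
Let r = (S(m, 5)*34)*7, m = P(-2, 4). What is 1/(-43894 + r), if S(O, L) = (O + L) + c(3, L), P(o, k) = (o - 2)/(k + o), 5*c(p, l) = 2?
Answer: -5/215424 ≈ -2.3210e-5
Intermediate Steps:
c(p, l) = ⅖ (c(p, l) = (⅕)*2 = ⅖)
P(o, k) = (-2 + o)/(k + o)
m = -2 (m = (-2 - 2)/(4 - 2) = -4/2 = (½)*(-4) = -2)
S(O, L) = ⅖ + L + O (S(O, L) = (O + L) + ⅖ = (L + O) + ⅖ = ⅖ + L + O)
r = 4046/5 (r = ((⅖ + 5 - 2)*34)*7 = ((17/5)*34)*7 = (578/5)*7 = 4046/5 ≈ 809.20)
1/(-43894 + r) = 1/(-43894 + 4046/5) = 1/(-215424/5) = -5/215424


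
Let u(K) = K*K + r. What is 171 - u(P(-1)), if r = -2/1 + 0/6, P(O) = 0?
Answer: 173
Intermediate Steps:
r = -2 (r = -2*1 + 0*(1/6) = -2 + 0 = -2)
u(K) = -2 + K**2 (u(K) = K*K - 2 = K**2 - 2 = -2 + K**2)
171 - u(P(-1)) = 171 - (-2 + 0**2) = 171 - (-2 + 0) = 171 - 1*(-2) = 171 + 2 = 173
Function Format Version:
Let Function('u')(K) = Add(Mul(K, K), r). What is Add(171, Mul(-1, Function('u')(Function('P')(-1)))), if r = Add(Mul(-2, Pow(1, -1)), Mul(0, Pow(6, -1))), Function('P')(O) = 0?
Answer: 173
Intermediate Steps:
r = -2 (r = Add(Mul(-2, 1), Mul(0, Rational(1, 6))) = Add(-2, 0) = -2)
Function('u')(K) = Add(-2, Pow(K, 2)) (Function('u')(K) = Add(Mul(K, K), -2) = Add(Pow(K, 2), -2) = Add(-2, Pow(K, 2)))
Add(171, Mul(-1, Function('u')(Function('P')(-1)))) = Add(171, Mul(-1, Add(-2, Pow(0, 2)))) = Add(171, Mul(-1, Add(-2, 0))) = Add(171, Mul(-1, -2)) = Add(171, 2) = 173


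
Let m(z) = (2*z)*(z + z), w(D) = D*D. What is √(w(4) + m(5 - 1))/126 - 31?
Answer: -31 + 2*√5/63 ≈ -30.929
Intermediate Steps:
w(D) = D²
m(z) = 4*z² (m(z) = (2*z)*(2*z) = 4*z²)
√(w(4) + m(5 - 1))/126 - 31 = √(4² + 4*(5 - 1)²)/126 - 31 = √(16 + 4*4²)*(1/126) - 31 = √(16 + 4*16)*(1/126) - 31 = √(16 + 64)*(1/126) - 31 = √80*(1/126) - 31 = (4*√5)*(1/126) - 31 = 2*√5/63 - 31 = -31 + 2*√5/63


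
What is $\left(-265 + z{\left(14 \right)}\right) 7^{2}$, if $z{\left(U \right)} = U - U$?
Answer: $-12985$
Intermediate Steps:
$z{\left(U \right)} = 0$
$\left(-265 + z{\left(14 \right)}\right) 7^{2} = \left(-265 + 0\right) 7^{2} = \left(-265\right) 49 = -12985$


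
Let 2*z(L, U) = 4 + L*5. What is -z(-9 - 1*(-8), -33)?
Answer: ½ ≈ 0.50000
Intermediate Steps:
z(L, U) = 2 + 5*L/2 (z(L, U) = (4 + L*5)/2 = (4 + 5*L)/2 = 2 + 5*L/2)
-z(-9 - 1*(-8), -33) = -(2 + 5*(-9 - 1*(-8))/2) = -(2 + 5*(-9 + 8)/2) = -(2 + (5/2)*(-1)) = -(2 - 5/2) = -1*(-½) = ½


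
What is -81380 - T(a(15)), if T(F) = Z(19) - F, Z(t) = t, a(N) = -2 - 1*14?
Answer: -81415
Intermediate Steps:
a(N) = -16 (a(N) = -2 - 14 = -16)
T(F) = 19 - F
-81380 - T(a(15)) = -81380 - (19 - 1*(-16)) = -81380 - (19 + 16) = -81380 - 1*35 = -81380 - 35 = -81415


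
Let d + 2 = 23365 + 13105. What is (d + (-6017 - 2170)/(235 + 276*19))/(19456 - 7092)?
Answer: 18163635/6158396 ≈ 2.9494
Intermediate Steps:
d = 36468 (d = -2 + (23365 + 13105) = -2 + 36470 = 36468)
(d + (-6017 - 2170)/(235 + 276*19))/(19456 - 7092) = (36468 + (-6017 - 2170)/(235 + 276*19))/(19456 - 7092) = (36468 - 8187/(235 + 5244))/12364 = (36468 - 8187/5479)*(1/12364) = (199799985/5479)*(1/12364) = 18163635/6158396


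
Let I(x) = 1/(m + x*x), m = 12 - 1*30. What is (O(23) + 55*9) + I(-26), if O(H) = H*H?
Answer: 673793/658 ≈ 1024.0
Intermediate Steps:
m = -18 (m = 12 - 30 = -18)
I(x) = 1/(-18 + x**2) (I(x) = 1/(-18 + x*x) = 1/(-18 + x**2))
O(H) = H**2
(O(23) + 55*9) + I(-26) = (23**2 + 55*9) + 1/(-18 + (-26)**2) = (529 + 495) + 1/(-18 + 676) = 1024 + 1/658 = 673793/658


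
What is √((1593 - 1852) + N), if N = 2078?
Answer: √1819 ≈ 42.650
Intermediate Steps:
√((1593 - 1852) + N) = √((1593 - 1852) + 2078) = √(-259 + 2078) = √1819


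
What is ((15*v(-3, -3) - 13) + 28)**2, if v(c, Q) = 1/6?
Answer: 1225/4 ≈ 306.25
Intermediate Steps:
v(c, Q) = 1/6
((15*v(-3, -3) - 13) + 28)**2 = ((15*(1/6) - 13) + 28)**2 = ((5/2 - 13) + 28)**2 = (-21/2 + 28)**2 = (35/2)**2 = 1225/4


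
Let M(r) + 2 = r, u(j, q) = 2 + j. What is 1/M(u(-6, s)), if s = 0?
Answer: -1/6 ≈ -0.16667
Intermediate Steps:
M(r) = -2 + r
1/M(u(-6, s)) = 1/(-2 + (2 - 6)) = 1/(-2 - 4) = 1/(-6) = -1/6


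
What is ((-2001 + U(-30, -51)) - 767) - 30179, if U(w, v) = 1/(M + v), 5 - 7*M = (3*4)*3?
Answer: -12783443/388 ≈ -32947.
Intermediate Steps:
M = -31/7 (M = 5/7 - 3*4*3/7 = 5/7 - 12*3/7 = 5/7 - ⅐*36 = 5/7 - 36/7 = -31/7 ≈ -4.4286)
U(w, v) = 1/(-31/7 + v)
((-2001 + U(-30, -51)) - 767) - 30179 = ((-2001 + 7/(-31 + 7*(-51))) - 767) - 30179 = ((-2001 + 7/(-31 - 357)) - 767) - 30179 = ((-2001 + 7/(-388)) - 767) - 30179 = ((-2001 + 7*(-1/388)) - 767) - 30179 = ((-2001 - 7/388) - 767) - 30179 = (-776395/388 - 767) - 30179 = -1073991/388 - 30179 = -12783443/388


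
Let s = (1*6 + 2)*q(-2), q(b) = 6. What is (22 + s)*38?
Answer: 2660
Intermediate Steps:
s = 48 (s = (1*6 + 2)*6 = (6 + 2)*6 = 8*6 = 48)
(22 + s)*38 = (22 + 48)*38 = 70*38 = 2660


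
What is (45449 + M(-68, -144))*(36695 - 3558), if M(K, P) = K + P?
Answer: 1499018469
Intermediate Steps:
(45449 + M(-68, -144))*(36695 - 3558) = (45449 + (-68 - 144))*(36695 - 3558) = (45449 - 212)*33137 = 45237*33137 = 1499018469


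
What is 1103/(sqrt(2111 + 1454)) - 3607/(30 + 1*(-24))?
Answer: -3607/6 + 1103*sqrt(3565)/3565 ≈ -582.69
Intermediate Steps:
1103/(sqrt(2111 + 1454)) - 3607/(30 + 1*(-24)) = 1103/(sqrt(3565)) - 3607/(30 - 24) = 1103*(sqrt(3565)/3565) - 3607/6 = 1103*sqrt(3565)/3565 - 3607*1/6 = 1103*sqrt(3565)/3565 - 3607/6 = -3607/6 + 1103*sqrt(3565)/3565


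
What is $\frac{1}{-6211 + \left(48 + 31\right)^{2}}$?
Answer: $\frac{1}{30} \approx 0.033333$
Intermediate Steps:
$\frac{1}{-6211 + \left(48 + 31\right)^{2}} = \frac{1}{-6211 + 79^{2}} = \frac{1}{-6211 + 6241} = \frac{1}{30}$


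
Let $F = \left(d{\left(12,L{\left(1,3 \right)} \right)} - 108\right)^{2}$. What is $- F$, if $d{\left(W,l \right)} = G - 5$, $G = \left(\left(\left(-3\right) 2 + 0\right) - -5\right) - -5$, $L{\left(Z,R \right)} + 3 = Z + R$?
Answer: $-11881$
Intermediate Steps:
$L{\left(Z,R \right)} = -3 + R + Z$ ($L{\left(Z,R \right)} = -3 + \left(Z + R\right) = -3 + \left(R + Z\right) = -3 + R + Z$)
$G = 4$ ($G = \left(\left(-6 + 0\right) + 5\right) + 5 = \left(-6 + 5\right) + 5 = -1 + 5 = 4$)
$d{\left(W,l \right)} = -1$ ($d{\left(W,l \right)} = 4 - 5 = -1$)
$F = 11881$ ($F = \left(-1 - 108\right)^{2} = \left(-109\right)^{2} = 11881$)
$- F = \left(-1\right) 11881 = -11881$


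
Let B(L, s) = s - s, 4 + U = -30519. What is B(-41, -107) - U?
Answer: 30523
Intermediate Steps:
U = -30523 (U = -4 - 30519 = -30523)
B(L, s) = 0
B(-41, -107) - U = 0 - 1*(-30523) = 0 + 30523 = 30523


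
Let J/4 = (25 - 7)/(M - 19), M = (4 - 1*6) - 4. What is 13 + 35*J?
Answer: -439/5 ≈ -87.800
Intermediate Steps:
M = -6 (M = (4 - 6) - 4 = -2 - 4 = -6)
J = -72/25 (J = 4*((25 - 7)/(-6 - 19)) = 4*(18/(-25)) = 4*(18*(-1/25)) = 4*(-18/25) = -72/25 ≈ -2.8800)
13 + 35*J = 13 + 35*(-72/25) = 13 - 504/5 = -439/5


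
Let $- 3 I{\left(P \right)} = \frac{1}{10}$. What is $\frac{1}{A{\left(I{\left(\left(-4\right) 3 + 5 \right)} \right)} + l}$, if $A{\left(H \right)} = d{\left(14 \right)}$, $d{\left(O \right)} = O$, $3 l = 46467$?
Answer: $\frac{1}{15503} \approx 6.4504 \cdot 10^{-5}$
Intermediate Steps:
$l = 15489$ ($l = \frac{1}{3} \cdot 46467 = 15489$)
$I{\left(P \right)} = - \frac{1}{30}$ ($I{\left(P \right)} = - \frac{1}{3 \cdot 10} = \left(- \frac{1}{3}\right) \frac{1}{10} = - \frac{1}{30}$)
$A{\left(H \right)} = 14$
$\frac{1}{A{\left(I{\left(\left(-4\right) 3 + 5 \right)} \right)} + l} = \frac{1}{14 + 15489} = \frac{1}{15503}$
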